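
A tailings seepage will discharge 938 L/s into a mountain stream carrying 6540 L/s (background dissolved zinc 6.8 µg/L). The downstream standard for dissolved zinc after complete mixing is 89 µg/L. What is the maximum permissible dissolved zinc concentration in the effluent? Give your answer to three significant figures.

At the limit, (Qr·Cr + Qe·Cₑ)/(Qr + Qe) = 89:
Cₑ = (7478·89 − 6540·6.800) / 938.0 = 662.1 µg/L.

662 µg/L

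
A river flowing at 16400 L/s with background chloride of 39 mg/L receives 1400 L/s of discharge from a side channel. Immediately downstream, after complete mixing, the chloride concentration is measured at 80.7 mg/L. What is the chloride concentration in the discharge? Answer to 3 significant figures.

Mass balance: 16400·39.00 + 1400·Cₑ = 17800·80.70
→ Cₑ = (17800·80.70 − 16400·39.00) / 1400 = 569.2 mg/L.

569 mg/L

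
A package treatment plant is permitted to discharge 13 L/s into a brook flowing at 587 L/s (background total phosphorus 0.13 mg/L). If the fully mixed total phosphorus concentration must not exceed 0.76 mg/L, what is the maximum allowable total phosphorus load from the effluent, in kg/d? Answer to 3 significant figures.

32.8 kg/d

Mass balance at the limit: 587.0·0.1300 + 13.00·Cₑ = 600.0·0.76 → Cₑ = 29.21 mg/L.
13.00 L/s = 0.01300 m³/s. Load = 0.01300 m³/s × 29.21 g/m³ × 86 400 s/d = 32.81 kg/d.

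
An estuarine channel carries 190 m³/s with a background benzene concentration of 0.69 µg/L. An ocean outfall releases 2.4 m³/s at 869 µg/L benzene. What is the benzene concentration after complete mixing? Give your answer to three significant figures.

After mixing, C = (190.0·0.6900 + 2.400·869.0) / 192.4 = 2217/192.4 = 11.52 µg/L.

11.5 µg/L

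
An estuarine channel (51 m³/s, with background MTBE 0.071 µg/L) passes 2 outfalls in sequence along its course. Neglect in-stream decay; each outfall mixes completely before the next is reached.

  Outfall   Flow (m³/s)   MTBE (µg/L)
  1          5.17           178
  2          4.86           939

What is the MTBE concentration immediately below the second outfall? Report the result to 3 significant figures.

Below outfall 1: Q → 56.17 m³/s, C = (51.00·0.07100 + 5.170·178.0)/56.17 = 16.45 µg/L.
Below outfall 2: Q → 61.03 m³/s, C = (56.17·16.45 + 4.860·939.0)/61.03 = 89.91 µg/L.

89.9 µg/L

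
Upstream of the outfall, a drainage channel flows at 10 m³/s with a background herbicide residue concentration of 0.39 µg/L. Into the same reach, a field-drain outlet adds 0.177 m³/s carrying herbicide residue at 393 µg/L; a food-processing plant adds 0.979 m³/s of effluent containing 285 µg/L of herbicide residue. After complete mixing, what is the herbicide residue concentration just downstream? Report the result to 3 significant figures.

Mass balance: C = (10.00·0.3900 + 0.1770·393.0 + 0.9790·285.0) / 11.16 = 352.5/11.16 = 31.60 µg/L.

31.6 µg/L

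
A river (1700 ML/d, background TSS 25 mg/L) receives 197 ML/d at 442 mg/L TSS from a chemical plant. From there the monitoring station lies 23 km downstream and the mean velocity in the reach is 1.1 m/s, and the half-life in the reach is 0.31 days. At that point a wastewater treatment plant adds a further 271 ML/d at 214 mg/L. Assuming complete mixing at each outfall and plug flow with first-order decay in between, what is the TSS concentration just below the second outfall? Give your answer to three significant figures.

61.5 mg/L

Flow-weighted average: C = (1700·25.00 + 197.0·442.0) / 1897 = 129600/1897 = 68.30 mg/L; combined flow 1897 ML/d.
Travel time t = 23·1000 / 1.1 = 20910 s = 5.808 h.
Half-life 0.31 d → k = ln 2 / 0.31 = 2.236 d⁻¹.
First-order decay: C = 68.30·exp(−k·t) = 68.30·0.5821 = 39.76 mg/L.
Second outfall: C = (1897·39.76 + 271.0·214.0)/2168 = 61.54 mg/L.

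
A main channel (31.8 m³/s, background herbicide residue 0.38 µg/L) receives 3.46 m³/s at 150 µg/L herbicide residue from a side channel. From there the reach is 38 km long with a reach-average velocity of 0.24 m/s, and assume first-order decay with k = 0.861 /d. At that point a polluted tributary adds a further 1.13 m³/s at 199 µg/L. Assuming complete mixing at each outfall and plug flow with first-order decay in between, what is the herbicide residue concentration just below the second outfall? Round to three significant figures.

Mass balance: C = (31.80·0.3800 + 3.460·150.0) / 35.26 = 531.1/35.26 = 15.06 µg/L; combined flow 35.26 m³/s.
Travel time t = 38·1000 / 0.24 = 158300 s = 43.98 h.
First-order decay: C = 15.06·exp(−k·t) = 15.06·0.2064 = 3.109 µg/L.
At the second outfall, C = (35.26·3.109 + 1.130·199.0) / (35.26 + 1.130) = 9.192 µg/L.

9.19 µg/L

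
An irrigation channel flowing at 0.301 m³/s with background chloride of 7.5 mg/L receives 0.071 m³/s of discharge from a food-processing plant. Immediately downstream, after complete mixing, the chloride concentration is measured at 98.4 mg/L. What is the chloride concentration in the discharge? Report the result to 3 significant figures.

Mass balance: 0.3010·7.500 + 0.07100·Cₑ = 0.3720·98.40
→ Cₑ = (0.3720·98.40 − 0.3010·7.500) / 0.07100 = 483.8 mg/L.

484 mg/L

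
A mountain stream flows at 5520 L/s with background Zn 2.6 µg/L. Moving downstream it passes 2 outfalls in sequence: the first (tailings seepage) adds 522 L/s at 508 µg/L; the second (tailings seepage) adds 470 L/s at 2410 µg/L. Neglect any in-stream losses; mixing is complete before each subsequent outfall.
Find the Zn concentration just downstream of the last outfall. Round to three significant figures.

After outfall 1: Q = 5520 + 522.0 = 6042 L/s; C = (5520·2.600 + 522.0·508.0)/6042 = 46.26 µg/L.
After outfall 2: Q = 6042 + 470.0 = 6512 L/s; C = (6042·46.26 + 470.0·2410)/6512 = 216.9 µg/L.

217 µg/L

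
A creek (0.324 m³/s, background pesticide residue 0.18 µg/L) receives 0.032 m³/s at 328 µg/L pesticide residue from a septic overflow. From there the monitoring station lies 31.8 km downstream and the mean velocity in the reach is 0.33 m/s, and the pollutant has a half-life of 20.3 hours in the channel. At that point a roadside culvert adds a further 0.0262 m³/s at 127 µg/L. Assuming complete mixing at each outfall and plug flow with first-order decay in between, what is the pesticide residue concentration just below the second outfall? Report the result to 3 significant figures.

19.8 µg/L

After mixing, C = (0.3240·0.1800 + 0.03200·328.0) / 0.3560 = 10.55/0.3560 = 29.65 µg/L; combined flow 0.3560 m³/s.
Travel time t = 31.8·1000 / 0.33 = 96360 s = 26.77 h.
Half-life 20.3 h → k = ln 2 / 20.3 = 0.03415 h⁻¹ = 0.8195 d⁻¹.
After decay, C = 29.65 × e^(−kt) = 29.65 × 0.4009 = 11.89 µg/L.
At the second outfall, C = (0.3560·11.89 + 0.02620·127.0) / (0.3560 + 0.02620) = 19.78 µg/L.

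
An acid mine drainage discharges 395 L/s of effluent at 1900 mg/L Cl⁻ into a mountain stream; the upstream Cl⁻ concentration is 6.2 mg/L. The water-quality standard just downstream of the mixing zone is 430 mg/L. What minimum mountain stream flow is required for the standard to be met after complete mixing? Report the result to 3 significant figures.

Set C_mix = 430: (Q·6.200 + 395.0·1900) / (Q + 395.0) = 430
→ Q = 395.0·(1900 − 430)/(430 − 6.200) = 1370 L/s.

1370 L/s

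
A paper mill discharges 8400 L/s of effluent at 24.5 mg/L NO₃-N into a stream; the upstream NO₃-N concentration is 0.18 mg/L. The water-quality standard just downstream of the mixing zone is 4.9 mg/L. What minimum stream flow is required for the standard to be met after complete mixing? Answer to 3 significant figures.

Set C_mix = 4.9: (Q·0.1800 + 8400·24.50) / (Q + 8400) = 4.9
→ Q = 8400·(24.50 − 4.9)/(4.9 − 0.1800) = 34880 L/s.

34900 L/s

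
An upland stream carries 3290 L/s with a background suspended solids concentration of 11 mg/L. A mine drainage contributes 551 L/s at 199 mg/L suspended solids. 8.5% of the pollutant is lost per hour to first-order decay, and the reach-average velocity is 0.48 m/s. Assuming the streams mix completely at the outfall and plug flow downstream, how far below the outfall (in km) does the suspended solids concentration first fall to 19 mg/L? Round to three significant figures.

13.5 km

After mixing, C = (3290·11.00 + 551.0·199.0) / 3841 = 145800/3841 = 37.97 mg/L.
8.5%/h lost → k = −ln(1 − 0.085) = 0.08883 h⁻¹.
Set 37.97·exp(−k·t) = 19 → t = ln(37.97/19)/k = 28060 s = 7.794 h.
Distance = v·t = 0.48·28060 = 13470 m = 13.47 km.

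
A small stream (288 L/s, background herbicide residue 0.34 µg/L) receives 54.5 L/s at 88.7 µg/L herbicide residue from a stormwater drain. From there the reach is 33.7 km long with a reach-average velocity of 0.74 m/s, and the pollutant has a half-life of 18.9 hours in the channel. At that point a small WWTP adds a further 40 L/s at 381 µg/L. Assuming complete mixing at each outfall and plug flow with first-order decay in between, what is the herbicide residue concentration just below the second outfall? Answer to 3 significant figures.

Conservation of mass: C = (288.0·0.3400 + 54.50·88.70) / 342.5 = 4932/342.5 = 14.40 µg/L; combined flow 342.5 L/s.
Travel time t = 33.7·1000 / 0.74 = 45540 s = 12.65 h.
Half-life 18.9 h → k = ln 2 / 18.9 = 0.03667 h⁻¹ = 0.8802 d⁻¹.
Decay over the reach: 14.40·exp(−kt) = 14.40·0.6288 = 9.055 µg/L.
Second outfall: C = (342.5·9.055 + 40.00·381.0)/382.5 = 47.95 µg/L.

48.0 µg/L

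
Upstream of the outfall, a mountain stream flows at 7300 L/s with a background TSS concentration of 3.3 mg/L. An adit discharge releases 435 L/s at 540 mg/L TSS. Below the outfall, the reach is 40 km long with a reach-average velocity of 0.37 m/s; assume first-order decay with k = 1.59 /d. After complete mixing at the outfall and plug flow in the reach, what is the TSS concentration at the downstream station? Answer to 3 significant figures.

After mixing, C = (7300·3.300 + 435.0·540.0) / 7735 = 259000/7735 = 33.48 mg/L.
Travel time t = 40·1000 / 0.37 = 108100 s = 30.03 h.
Decay over the reach: 33.48·exp(−kt) = 33.48·0.1368 = 4.579 mg/L.

4.58 mg/L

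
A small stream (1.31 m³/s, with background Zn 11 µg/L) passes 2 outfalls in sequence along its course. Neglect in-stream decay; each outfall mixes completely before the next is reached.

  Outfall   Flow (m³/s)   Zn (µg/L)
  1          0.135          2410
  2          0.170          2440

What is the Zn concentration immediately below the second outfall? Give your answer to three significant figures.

467 µg/L

Outfall 1: combined Q = 1.445 m³/s; C = (1.310·11.00 + 0.1350·2410)/1.445 = 235.1 µg/L.
Outfall 2: combined Q = 1.615 m³/s; C = (1.445·235.1 + 0.1700·2440)/1.615 = 467.2 µg/L.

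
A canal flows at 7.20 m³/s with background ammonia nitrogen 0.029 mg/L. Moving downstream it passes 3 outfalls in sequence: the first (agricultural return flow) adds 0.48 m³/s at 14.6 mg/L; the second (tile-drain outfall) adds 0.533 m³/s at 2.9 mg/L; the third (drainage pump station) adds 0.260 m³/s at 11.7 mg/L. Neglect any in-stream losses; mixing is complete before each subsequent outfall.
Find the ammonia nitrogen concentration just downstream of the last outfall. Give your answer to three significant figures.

Below outfall 1: Q → 7.680 m³/s, C = (7.200·0.02900 + 0.4800·14.60)/7.680 = 0.9397 mg/L.
Below outfall 2: Q → 8.213 m³/s, C = (7.680·0.9397 + 0.5330·2.900)/8.213 = 1.067 mg/L.
Below outfall 3: Q → 8.473 m³/s, C = (8.213·1.067 + 0.2600·11.70)/8.473 = 1.393 mg/L.

1.39 mg/L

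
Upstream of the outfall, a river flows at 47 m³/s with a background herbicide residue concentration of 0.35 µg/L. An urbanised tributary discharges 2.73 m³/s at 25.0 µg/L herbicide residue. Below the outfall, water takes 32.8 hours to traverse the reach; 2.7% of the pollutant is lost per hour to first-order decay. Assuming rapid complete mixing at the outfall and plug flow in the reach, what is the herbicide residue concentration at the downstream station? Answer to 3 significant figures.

Conservation of mass: C = (47.00·0.3500 + 2.730·25.00) / 49.73 = 84.70/49.73 = 1.703 µg/L.
2.7%/h lost → k = −ln(1 − 0.027) = 0.02737 h⁻¹.
Applying C = C₀e^(−kt): 1.703 × 0.4075 = 0.6940 µg/L.

0.694 µg/L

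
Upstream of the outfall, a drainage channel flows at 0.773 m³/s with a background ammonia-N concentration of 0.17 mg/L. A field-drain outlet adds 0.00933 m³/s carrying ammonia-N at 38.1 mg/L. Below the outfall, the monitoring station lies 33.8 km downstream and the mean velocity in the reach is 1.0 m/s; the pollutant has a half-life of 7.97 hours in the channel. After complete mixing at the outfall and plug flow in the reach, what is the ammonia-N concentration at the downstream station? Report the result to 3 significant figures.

Flow-weighted average: C = (0.7730·0.1700 + 0.009330·38.10) / 0.7823 = 0.4869/0.7823 = 0.6223 mg/L.
Travel time t = 33.8·1000 / 1.0 = 33800 s = 9.389 h.
Half-life 7.97 h → k = ln 2 / 7.97 = 0.08697 h⁻¹ = 2.087 d⁻¹.
Decay over the reach: 0.6223·exp(−kt) = 0.6223·0.4420 = 0.2751 mg/L.

0.275 mg/L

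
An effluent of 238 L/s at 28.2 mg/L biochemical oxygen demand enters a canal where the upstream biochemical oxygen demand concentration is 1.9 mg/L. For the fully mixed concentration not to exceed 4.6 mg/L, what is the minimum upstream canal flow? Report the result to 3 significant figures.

Set C_mix = 4.6: (Q·1.900 + 238.0·28.20) / (Q + 238.0) = 4.6
→ Q = 238.0·(28.20 − 4.6)/(4.6 − 1.900) = 2080 L/s.

2080 L/s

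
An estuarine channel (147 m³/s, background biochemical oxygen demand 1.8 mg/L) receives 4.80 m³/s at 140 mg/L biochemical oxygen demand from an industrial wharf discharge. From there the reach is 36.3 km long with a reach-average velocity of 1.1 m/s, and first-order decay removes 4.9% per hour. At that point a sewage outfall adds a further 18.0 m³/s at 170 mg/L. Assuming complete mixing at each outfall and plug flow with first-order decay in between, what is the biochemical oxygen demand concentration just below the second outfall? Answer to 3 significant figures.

21.5 mg/L

Conservation of mass: C = (147.0·1.800 + 4.800·140.0) / 151.8 = 936.6/151.8 = 6.170 mg/L; combined flow 151.8 m³/s.
Travel time t = 36.3·1000 / 1.1 = 33000 s = 9.167 h.
4.9%/h lost → k = −ln(1 − 0.049) = 0.05024 h⁻¹.
Applying C = C₀e^(−kt): 6.170 × 0.6309 = 3.893 mg/L.
At the second outfall, C = (151.8·3.893 + 18.00·170.0) / (151.8 + 18.00) = 21.50 mg/L.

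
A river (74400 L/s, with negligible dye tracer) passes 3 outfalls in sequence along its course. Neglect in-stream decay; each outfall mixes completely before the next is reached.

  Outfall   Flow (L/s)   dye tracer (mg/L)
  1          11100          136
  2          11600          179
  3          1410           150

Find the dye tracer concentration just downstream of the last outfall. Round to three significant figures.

Outfall 1: combined Q = 85500 L/s; C = (74400·0 + 11100·136.0)/85500 = 17.66 mg/L.
Outfall 2: combined Q = 97100 L/s; C = (85500·17.66 + 11600·179.0)/97100 = 36.93 mg/L.
Outfall 3: combined Q = 98510 L/s; C = (97100·36.93 + 1410·150.0)/98510 = 38.55 mg/L.

38.5 mg/L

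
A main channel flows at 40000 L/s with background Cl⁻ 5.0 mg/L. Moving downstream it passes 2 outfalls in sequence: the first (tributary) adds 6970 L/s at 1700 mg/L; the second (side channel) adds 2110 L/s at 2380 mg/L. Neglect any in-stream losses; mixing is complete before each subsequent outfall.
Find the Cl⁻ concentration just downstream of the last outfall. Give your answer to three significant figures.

Below outfall 1: Q → 46970 L/s, C = (40000·5.000 + 6970·1700)/46970 = 256.5 mg/L.
Below outfall 2: Q → 49080 L/s, C = (46970·256.5 + 2110·2380)/49080 = 347.8 mg/L.

348 mg/L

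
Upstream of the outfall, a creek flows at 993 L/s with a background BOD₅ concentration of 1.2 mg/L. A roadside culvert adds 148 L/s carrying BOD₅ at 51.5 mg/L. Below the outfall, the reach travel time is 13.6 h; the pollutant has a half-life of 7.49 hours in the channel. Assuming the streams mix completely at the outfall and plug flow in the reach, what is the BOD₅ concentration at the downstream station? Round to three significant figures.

Mixed concentration C = ΣQC/ΣQ = (993.0·1.200 + 148.0·51.50) / 1141 = 8814/1141 = 7.724 mg/L.
Half-life 7.49 h → k = ln 2 / 7.49 = 0.09254 h⁻¹ = 2.221 d⁻¹.
Decay over the reach: 7.724·exp(−kt) = 7.724·0.2841 = 2.194 mg/L.

2.19 mg/L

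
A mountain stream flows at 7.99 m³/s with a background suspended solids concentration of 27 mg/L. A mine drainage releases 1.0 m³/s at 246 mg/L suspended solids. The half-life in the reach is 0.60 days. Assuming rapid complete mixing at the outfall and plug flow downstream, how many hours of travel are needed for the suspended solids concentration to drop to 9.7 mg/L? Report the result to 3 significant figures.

34.6 h

Mass balance: C = (7.990·27.00 + 1.000·246.0) / 8.990 = 461.7/8.990 = 51.36 mg/L.
Half-life 0.60 d → k = ln 2 / 0.60 = 1.155 d⁻¹.
51.36·exp(−k·t) = 9.7 → t = ln(51.36/9.7)/k = 124700 s = 34.63 h.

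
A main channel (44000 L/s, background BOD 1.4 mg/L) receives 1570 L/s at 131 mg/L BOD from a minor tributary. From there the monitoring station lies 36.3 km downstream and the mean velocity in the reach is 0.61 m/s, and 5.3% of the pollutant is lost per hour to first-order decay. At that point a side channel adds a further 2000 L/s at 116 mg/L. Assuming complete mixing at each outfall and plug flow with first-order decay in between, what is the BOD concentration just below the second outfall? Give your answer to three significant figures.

Mixed concentration C = ΣQC/ΣQ = (44000·1.400 + 1570·131.0) / 45570 = 267300/45570 = 5.865 mg/L; combined flow 45570 L/s.
Travel time t = 36.3·1000 / 0.61 = 59510 s = 16.53 h.
5.3%/h lost → k = −ln(1 − 0.053) = 0.05446 h⁻¹.
After decay, C = 5.865 × e^(−kt) = 5.865 × 0.4065 = 2.384 mg/L.
At the second outfall, C = (45570·2.384 + 2000·116.0) / (45570 + 2000) = 7.161 mg/L.

7.16 mg/L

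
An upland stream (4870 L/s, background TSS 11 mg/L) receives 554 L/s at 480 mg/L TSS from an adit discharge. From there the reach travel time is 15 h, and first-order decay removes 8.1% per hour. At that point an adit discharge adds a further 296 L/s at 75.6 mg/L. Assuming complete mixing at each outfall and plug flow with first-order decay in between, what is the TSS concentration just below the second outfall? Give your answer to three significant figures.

Conservation of mass: C = (4870·11.00 + 554.0·480.0) / 5424 = 319500/5424 = 58.90 mg/L; combined flow 5424 L/s.
8.1%/h lost → k = −ln(1 − 0.081) = 0.08447 h⁻¹.
After decay, C = 58.90 × e^(−kt) = 58.90 × 0.2817 = 16.59 mg/L.
At the second outfall, C = (5424·16.59 + 296.0·75.60) / (5424 + 296.0) = 19.64 mg/L.

19.6 mg/L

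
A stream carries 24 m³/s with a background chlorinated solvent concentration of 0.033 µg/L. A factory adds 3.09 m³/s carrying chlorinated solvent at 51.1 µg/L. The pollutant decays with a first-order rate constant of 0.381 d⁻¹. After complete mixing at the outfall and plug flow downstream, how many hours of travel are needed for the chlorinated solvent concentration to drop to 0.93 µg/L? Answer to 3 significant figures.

Mass balance: C = (24.00·0.03300 + 3.090·51.10) / 27.09 = 158.7/27.09 = 5.858 µg/L.
5.858·exp(−k·t) = 0.93 → t = ln(5.858/0.93)/k = 417300 s = 115.9 h.

116 h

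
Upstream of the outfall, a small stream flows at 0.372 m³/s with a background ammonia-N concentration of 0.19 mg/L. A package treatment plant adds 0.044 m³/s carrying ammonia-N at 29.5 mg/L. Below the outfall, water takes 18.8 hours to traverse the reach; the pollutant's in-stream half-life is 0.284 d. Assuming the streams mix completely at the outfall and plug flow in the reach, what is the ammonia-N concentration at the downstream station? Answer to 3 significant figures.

0.486 mg/L

Mass balance: C = (0.3720·0.1900 + 0.04400·29.50) / 0.4160 = 1.369/0.4160 = 3.290 mg/L.
Half-life 0.284 d → k = ln 2 / 0.284 = 2.441 d⁻¹.
Decay over the reach: 3.290·exp(−kt) = 3.290·0.1478 = 0.4863 mg/L.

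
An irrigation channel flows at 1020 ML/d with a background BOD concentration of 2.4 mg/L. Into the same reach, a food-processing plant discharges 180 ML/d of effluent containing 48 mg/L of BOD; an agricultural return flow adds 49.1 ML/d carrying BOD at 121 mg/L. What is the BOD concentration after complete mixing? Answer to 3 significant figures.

13.6 mg/L

Conservation of mass: C = (1020·2.400 + 180.0·48.00 + 49.10·121.0) / 1249 = 17030/1249 = 13.63 mg/L.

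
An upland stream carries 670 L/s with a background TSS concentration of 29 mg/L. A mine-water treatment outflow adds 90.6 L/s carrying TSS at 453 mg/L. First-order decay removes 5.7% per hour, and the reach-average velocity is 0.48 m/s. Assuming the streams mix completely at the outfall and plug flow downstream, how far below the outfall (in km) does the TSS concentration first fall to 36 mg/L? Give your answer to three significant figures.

Flow-weighted average: C = (670.0·29.00 + 90.60·453.0) / 760.6 = 60470/760.6 = 79.51 mg/L.
5.7%/h lost → k = −ln(1 − 0.057) = 0.05869 h⁻¹.
Set 79.51·exp(−k·t) = 36 → t = ln(79.51/36)/k = 48600 s = 13.50 h.
Distance = v·t = 0.48·48600 = 23330 m = 23.33 km.

23.3 km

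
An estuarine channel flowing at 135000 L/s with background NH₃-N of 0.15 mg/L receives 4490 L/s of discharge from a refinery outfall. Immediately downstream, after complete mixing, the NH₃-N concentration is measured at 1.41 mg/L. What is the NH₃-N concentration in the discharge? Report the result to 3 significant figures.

Mass balance: 135000·0.1500 + 4490·Cₑ = 139500·1.410
→ Cₑ = (139500·1.410 − 135000·0.1500) / 4490 = 39.29 mg/L.

39.3 mg/L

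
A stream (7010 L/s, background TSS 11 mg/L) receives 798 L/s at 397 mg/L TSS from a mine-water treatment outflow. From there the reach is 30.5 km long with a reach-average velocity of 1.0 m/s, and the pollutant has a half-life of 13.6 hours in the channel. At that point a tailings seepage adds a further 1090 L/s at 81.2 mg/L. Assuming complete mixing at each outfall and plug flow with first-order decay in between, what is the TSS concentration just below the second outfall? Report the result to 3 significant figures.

Mixed concentration C = ΣQC/ΣQ = (7010·11.00 + 798.0·397.0) / 7808 = 393900/7808 = 50.45 mg/L; combined flow 7808 L/s.
Travel time t = 30.5·1000 / 1.0 = 30500 s = 8.472 h.
Half-life 13.6 h → k = ln 2 / 13.6 = 0.05097 h⁻¹ = 1.223 d⁻¹.
Applying C = C₀e^(−kt): 50.45 × 0.6493 = 32.76 mg/L.
Second outfall: C = (7808·32.76 + 1090·81.20)/8898 = 38.69 mg/L.

38.7 mg/L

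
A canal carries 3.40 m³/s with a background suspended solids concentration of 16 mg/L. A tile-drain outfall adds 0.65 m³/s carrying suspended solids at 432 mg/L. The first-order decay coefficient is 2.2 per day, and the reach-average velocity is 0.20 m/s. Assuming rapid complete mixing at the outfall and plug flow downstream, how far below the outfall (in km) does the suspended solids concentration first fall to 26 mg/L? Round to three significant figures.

Flow-weighted average: C = (3.400·16.00 + 0.6500·432.0) / 4.050 = 335.2/4.050 = 82.77 mg/L.
Set 82.77·exp(−k·t) = 26 → t = ln(82.77/26)/k = 45470 s = 12.63 h.
Distance = v·t = 0.20·45470 = 9095 m = 9.095 km.

9.09 km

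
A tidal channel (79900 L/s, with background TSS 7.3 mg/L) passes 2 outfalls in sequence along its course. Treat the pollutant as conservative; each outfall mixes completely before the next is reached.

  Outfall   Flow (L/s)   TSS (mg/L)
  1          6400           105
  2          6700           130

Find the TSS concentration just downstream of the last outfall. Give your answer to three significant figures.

After outfall 1: Q = 79900 + 6400 = 86300 L/s; C = (79900·7.300 + 6400·105.0)/86300 = 14.55 mg/L.
After outfall 2: Q = 86300 + 6700 = 93000 L/s; C = (86300·14.55 + 6700·130.0)/93000 = 22.86 mg/L.

22.9 mg/L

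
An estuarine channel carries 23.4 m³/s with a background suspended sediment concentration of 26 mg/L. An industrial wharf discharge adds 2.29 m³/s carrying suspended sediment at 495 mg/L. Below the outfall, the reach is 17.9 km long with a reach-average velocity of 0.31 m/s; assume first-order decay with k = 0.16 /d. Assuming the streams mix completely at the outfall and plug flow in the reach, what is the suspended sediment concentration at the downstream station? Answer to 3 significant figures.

60.9 mg/L

Conservation of mass: C = (23.40·26.00 + 2.290·495.0) / 25.69 = 1742/25.69 = 67.81 mg/L.
Travel time t = 17.9·1000 / 0.31 = 57740 s = 16.04 h.
First-order decay: C = 67.81·exp(−k·t) = 67.81·0.8986 = 60.93 mg/L.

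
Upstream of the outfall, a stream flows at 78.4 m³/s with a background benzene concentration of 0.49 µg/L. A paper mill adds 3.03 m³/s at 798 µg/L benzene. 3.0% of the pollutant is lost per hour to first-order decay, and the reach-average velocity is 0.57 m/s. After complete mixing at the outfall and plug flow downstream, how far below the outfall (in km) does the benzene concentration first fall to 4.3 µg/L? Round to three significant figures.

Mass balance: C = (78.40·0.4900 + 3.030·798.0) / 81.43 = 2456/81.43 = 30.17 µg/L.
3.0%/h lost → k = −ln(1 − 0.03) = 0.03046 h⁻¹.
Set 30.17·exp(−k·t) = 4.3 → t = ln(30.17/4.3)/k = 230200 s = 63.96 h.
Distance = v·t = 0.57·230200 = 131200 m = 131.2 km.

131 km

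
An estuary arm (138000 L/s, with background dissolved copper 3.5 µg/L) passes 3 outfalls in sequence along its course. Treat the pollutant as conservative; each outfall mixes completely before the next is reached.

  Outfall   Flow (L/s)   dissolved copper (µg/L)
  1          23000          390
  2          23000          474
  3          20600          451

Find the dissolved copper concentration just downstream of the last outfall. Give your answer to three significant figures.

145 µg/L

Below outfall 1: Q → 161000 L/s, C = (138000·3.500 + 23000·390.0)/161000 = 58.71 µg/L.
Below outfall 2: Q → 184000 L/s, C = (161000·58.71 + 23000·474.0)/184000 = 110.6 µg/L.
Below outfall 3: Q → 204600 L/s, C = (184000·110.6 + 20600·451.0)/204600 = 144.9 µg/L.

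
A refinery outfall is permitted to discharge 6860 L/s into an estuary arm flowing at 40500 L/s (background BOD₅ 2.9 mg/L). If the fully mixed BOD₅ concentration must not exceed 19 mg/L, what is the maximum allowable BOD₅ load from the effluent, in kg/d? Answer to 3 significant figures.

Mass balance at the limit: 40500·2.900 + 6860·Cₑ = 47360·19 → Cₑ = 114.1 mg/L.
6860 L/s = 6.860 m³/s. Load = 6.860 m³/s × 114.1 g/m³ × 86 400 s/d = 67600 kg/d.

67600 kg/d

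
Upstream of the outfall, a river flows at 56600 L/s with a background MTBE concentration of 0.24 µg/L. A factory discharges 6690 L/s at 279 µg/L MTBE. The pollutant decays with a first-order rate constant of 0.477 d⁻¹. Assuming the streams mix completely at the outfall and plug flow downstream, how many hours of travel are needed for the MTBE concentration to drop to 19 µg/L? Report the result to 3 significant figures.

22.5 h

After mixing, C = (56600·0.2400 + 6690·279.0) / 63290 = 1880000/63290 = 29.71 µg/L.
29.71·exp(−k·t) = 19 → t = ln(29.71/19)/k = 80950 s = 22.49 h.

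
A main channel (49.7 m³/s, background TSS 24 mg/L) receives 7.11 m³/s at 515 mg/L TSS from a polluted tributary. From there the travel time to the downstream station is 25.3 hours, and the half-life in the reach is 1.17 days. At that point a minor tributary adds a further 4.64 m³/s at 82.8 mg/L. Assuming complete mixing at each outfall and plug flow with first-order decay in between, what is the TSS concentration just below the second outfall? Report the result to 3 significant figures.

Conservation of mass: C = (49.70·24.00 + 7.110·515.0) / 56.81 = 4854/56.81 = 85.45 mg/L; combined flow 56.81 m³/s.
Half-life 1.17 d → k = ln 2 / 1.17 = 0.5924 d⁻¹.
Decay over the reach: 85.45·exp(−kt) = 85.45·0.5355 = 45.76 mg/L.
At the second outfall, C = (56.81·45.76 + 4.640·82.80) / (56.81 + 4.640) = 48.56 mg/L.

48.6 mg/L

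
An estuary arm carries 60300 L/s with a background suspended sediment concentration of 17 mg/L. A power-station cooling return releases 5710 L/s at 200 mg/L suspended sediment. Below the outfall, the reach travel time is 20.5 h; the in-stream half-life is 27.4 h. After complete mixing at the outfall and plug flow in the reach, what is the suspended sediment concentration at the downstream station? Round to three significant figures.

After mixing, C = (60300·17.00 + 5710·200.0) / 66010 = 2167000/66010 = 32.83 mg/L.
Half-life 27.4 h → k = ln 2 / 27.4 = 0.02530 h⁻¹ = 0.6071 d⁻¹.
First-order decay: C = 32.83·exp(−k·t) = 32.83·0.5954 = 19.55 mg/L.

19.5 mg/L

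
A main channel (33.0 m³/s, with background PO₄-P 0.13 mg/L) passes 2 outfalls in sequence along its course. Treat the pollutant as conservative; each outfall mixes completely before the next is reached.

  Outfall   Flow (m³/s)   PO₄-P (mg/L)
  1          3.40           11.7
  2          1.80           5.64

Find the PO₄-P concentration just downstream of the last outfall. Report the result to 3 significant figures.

Below outfall 1: Q → 36.40 m³/s, C = (33.00·0.1300 + 3.400·11.70)/36.40 = 1.211 mg/L.
Below outfall 2: Q → 38.20 m³/s, C = (36.40·1.211 + 1.800·5.640)/38.20 = 1.419 mg/L.

1.42 mg/L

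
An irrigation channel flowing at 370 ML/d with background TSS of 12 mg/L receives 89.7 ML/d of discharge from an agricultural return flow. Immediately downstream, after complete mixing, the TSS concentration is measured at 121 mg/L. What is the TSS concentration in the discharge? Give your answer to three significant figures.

Mass balance: 370.0·12.00 + 89.70·Cₑ = 459.7·121.0
→ Cₑ = (459.7·121.0 − 370.0·12.00) / 89.70 = 570.6 mg/L.

571 mg/L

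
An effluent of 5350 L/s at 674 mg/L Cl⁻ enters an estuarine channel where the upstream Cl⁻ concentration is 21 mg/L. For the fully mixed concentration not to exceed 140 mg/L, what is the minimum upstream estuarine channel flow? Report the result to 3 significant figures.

Set C_mix = 140: (Q·21.00 + 5350·674.0) / (Q + 5350) = 140
→ Q = 5350·(674.0 − 140)/(140 − 21.00) = 24010 L/s.

24000 L/s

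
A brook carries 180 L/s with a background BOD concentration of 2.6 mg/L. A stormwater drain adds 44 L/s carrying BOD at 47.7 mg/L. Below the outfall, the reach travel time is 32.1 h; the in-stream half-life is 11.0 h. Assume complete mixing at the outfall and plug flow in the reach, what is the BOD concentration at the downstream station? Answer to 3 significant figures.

Conservation of mass: C = (180.0·2.600 + 44.00·47.70) / 224.0 = 2567/224.0 = 11.46 mg/L.
Half-life 11.0 h → k = ln 2 / 11.0 = 0.06301 h⁻¹ = 1.512 d⁻¹.
Decay over the reach: 11.46·exp(−kt) = 11.46·0.1323 = 1.516 mg/L.

1.52 mg/L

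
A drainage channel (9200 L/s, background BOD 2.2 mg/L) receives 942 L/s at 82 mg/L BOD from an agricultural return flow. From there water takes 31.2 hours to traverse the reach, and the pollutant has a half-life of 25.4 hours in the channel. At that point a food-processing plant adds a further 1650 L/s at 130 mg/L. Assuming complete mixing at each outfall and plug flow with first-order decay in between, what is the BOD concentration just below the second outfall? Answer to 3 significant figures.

21.7 mg/L

Conservation of mass: C = (9200·2.200 + 942.0·82.00) / 10140 = 97480/10140 = 9.612 mg/L; combined flow 10140 L/s.
Half-life 25.4 h → k = ln 2 / 25.4 = 0.02729 h⁻¹ = 0.6549 d⁻¹.
Decay over the reach: 9.612·exp(−kt) = 9.612·0.4268 = 4.102 mg/L.
Second outfall: C = (10140·4.102 + 1650·130.0)/11790 = 21.72 mg/L.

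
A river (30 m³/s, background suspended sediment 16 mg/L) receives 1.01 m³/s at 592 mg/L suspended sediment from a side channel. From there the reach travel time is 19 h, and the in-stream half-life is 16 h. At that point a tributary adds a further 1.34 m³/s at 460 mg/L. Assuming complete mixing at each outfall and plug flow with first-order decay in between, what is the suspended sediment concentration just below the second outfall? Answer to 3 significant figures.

33.7 mg/L

Mixed concentration C = ΣQC/ΣQ = (30.00·16.00 + 1.010·592.0) / 31.01 = 1078/31.01 = 34.76 mg/L; combined flow 31.01 m³/s.
Half-life 16 h → k = ln 2 / 16 = 0.04332 h⁻¹ = 1.040 d⁻¹.
Applying C = C₀e^(−kt): 34.76 × 0.4391 = 15.26 mg/L.
At the second outfall, C = (31.01·15.26 + 1.340·460.0) / (31.01 + 1.340) = 33.68 mg/L.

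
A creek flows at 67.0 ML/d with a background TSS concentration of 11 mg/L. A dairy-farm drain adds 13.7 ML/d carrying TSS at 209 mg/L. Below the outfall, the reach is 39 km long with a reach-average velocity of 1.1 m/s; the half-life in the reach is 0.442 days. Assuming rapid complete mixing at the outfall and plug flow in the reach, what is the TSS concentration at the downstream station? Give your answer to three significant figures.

23.4 mg/L

Conservation of mass: C = (67.00·11.00 + 13.70·209.0) / 80.70 = 3600/80.70 = 44.61 mg/L.
Travel time t = 39·1000 / 1.1 = 35450 s = 9.848 h.
Half-life 0.442 d → k = ln 2 / 0.442 = 1.568 d⁻¹.
After decay, C = 44.61 × e^(−kt) = 44.61 × 0.5254 = 23.44 mg/L.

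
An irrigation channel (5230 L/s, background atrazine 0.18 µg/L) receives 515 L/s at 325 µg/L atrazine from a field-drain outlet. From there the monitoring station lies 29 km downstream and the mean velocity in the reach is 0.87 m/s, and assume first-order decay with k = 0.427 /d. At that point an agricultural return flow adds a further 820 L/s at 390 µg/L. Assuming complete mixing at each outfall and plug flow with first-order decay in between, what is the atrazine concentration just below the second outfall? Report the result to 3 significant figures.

70.5 µg/L

Mixed concentration C = ΣQC/ΣQ = (5230·0.1800 + 515.0·325.0) / 5745 = 168300/5745 = 29.30 µg/L; combined flow 5745 L/s.
Travel time t = 29·1000 / 0.87 = 33330 s = 9.259 h.
First-order decay: C = 29.30·exp(−k·t) = 29.30·0.8481 = 24.85 µg/L.
Second outfall: C = (5745·24.85 + 820.0·390.0)/6565 = 70.46 µg/L.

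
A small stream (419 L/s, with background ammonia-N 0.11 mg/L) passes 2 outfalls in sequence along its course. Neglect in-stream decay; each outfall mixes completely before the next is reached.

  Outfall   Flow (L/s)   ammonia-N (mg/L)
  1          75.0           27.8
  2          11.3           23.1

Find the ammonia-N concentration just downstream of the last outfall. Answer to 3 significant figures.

4.73 mg/L

Below outfall 1: Q → 494.0 L/s, C = (419.0·0.1100 + 75.00·27.80)/494.0 = 4.314 mg/L.
Below outfall 2: Q → 505.3 L/s, C = (494.0·4.314 + 11.30·23.10)/505.3 = 4.734 mg/L.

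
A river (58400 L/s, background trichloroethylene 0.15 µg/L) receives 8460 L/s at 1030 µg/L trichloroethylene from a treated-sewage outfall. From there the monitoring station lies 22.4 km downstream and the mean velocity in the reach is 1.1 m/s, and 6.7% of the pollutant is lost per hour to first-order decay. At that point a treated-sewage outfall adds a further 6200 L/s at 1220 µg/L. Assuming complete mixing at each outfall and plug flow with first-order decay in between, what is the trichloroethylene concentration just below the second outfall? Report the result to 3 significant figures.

184 µg/L

Flow-weighted average: C = (58400·0.1500 + 8460·1030) / 66860 = 8723000/66860 = 130.5 µg/L; combined flow 66860 L/s.
Travel time t = 22.4·1000 / 1.1 = 20360 s = 5.657 h.
6.7%/h lost → k = −ln(1 − 0.067) = 0.06935 h⁻¹.
First-order decay: C = 130.5·exp(−k·t) = 130.5·0.6755 = 88.13 µg/L.
At the second outfall, C = (66860·88.13 + 6200·1220) / (66860 + 6200) = 184.2 µg/L.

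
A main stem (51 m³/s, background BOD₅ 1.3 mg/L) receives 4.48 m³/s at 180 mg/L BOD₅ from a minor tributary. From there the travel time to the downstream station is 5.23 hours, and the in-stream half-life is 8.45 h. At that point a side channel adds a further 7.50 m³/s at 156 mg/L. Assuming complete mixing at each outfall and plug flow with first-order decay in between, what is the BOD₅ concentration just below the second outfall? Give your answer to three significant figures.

After mixing, C = (51.00·1.300 + 4.480·180.0) / 55.48 = 872.7/55.48 = 15.73 mg/L; combined flow 55.48 m³/s.
Half-life 8.45 h → k = ln 2 / 8.45 = 0.08203 h⁻¹ = 1.969 d⁻¹.
Decay over the reach: 15.73·exp(−kt) = 15.73·0.6512 = 10.24 mg/L.
Second outfall: C = (55.48·10.24 + 7.500·156.0)/62.98 = 27.60 mg/L.

27.6 mg/L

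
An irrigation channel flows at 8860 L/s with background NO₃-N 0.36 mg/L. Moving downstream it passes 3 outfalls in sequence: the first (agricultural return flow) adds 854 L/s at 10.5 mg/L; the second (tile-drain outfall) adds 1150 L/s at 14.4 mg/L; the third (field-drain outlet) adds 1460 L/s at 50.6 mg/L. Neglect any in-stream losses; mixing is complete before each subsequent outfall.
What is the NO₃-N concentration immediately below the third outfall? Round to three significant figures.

After outfall 1: Q = 8860 + 854.0 = 9714 L/s; C = (8860·0.3600 + 854.0·10.50)/9714 = 1.251 mg/L.
After outfall 2: Q = 9714 + 1150 = 10860 L/s; C = (9714·1.251 + 1150·14.40)/10860 = 2.643 mg/L.
After outfall 3: Q = 10860 + 1460 = 12320 L/s; C = (10860·2.643 + 1460·50.60)/12320 = 8.325 mg/L.

8.32 mg/L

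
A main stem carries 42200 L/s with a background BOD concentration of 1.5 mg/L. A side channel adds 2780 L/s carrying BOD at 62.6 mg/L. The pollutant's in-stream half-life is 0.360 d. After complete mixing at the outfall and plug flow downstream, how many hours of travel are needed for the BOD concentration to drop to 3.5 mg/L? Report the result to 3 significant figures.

5.12 h

Mixed concentration C = ΣQC/ΣQ = (42200·1.500 + 2780·62.60) / 44980 = 237300/44980 = 5.276 mg/L.
Half-life 0.360 d → k = ln 2 / 0.360 = 1.925 d⁻¹.
5.276·exp(−k·t) = 3.5 → t = ln(5.276/3.5)/k = 18420 s = 5.116 h.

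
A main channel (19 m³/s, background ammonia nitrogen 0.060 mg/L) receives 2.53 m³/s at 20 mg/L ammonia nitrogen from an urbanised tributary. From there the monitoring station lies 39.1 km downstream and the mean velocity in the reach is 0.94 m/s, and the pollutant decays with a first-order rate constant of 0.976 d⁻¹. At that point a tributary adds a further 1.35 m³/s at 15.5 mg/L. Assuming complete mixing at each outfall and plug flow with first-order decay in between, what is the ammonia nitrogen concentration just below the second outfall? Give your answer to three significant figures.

2.33 mg/L

Mass balance: C = (19.00·0.06000 + 2.530·20.00) / 21.53 = 51.74/21.53 = 2.403 mg/L; combined flow 21.53 m³/s.
Travel time t = 39.1·1000 / 0.94 = 41600 s = 11.55 h.
Decay over the reach: 2.403·exp(−kt) = 2.403·0.6251 = 1.502 mg/L.
At the second outfall, C = (21.53·1.502 + 1.350·15.50) / (21.53 + 1.350) = 2.328 mg/L.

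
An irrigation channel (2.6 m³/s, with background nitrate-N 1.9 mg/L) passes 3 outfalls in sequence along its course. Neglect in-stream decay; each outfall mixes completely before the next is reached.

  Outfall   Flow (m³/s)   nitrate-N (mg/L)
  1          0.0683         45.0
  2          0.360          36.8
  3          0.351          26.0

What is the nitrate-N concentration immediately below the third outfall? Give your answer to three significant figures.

After outfall 1: Q = 2.600 + 0.06830 = 2.668 m³/s; C = (2.600·1.900 + 0.06830·45.00)/2.668 = 3.003 mg/L.
After outfall 2: Q = 2.668 + 0.3600 = 3.028 m³/s; C = (2.668·3.003 + 0.3600·36.80)/3.028 = 7.021 mg/L.
After outfall 3: Q = 3.028 + 0.3510 = 3.379 m³/s; C = (3.028·7.021 + 0.3510·26.00)/3.379 = 8.992 mg/L.

8.99 mg/L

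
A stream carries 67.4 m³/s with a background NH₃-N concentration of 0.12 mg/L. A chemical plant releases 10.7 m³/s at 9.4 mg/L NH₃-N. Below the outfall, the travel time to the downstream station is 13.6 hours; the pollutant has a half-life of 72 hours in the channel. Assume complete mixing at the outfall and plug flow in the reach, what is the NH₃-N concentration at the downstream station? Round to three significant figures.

Conservation of mass: C = (67.40·0.1200 + 10.70·9.400) / 78.10 = 108.7/78.10 = 1.391 mg/L.
Half-life 72 h → k = ln 2 / 72 = 0.009627 h⁻¹ = 0.2310 d⁻¹.
After decay, C = 1.391 × e^(−kt) = 1.391 × 0.8773 = 1.221 mg/L.

1.22 mg/L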